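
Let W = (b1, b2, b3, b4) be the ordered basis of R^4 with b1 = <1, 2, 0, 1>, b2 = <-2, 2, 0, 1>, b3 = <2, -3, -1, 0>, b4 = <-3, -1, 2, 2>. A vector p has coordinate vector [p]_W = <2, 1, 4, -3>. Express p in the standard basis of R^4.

By definition p = 2b1 + b2 + 4b3 - 3b4.
Summing componentwise gives <17, -3, -10, -3>.

<17, -3, -10, -3>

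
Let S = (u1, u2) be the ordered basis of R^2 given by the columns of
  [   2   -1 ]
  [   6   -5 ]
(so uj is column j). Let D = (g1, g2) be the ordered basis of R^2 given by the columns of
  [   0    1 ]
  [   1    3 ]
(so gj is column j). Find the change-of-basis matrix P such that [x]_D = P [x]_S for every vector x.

[[0, -2], [2, -1]]

Let M have columns uj and N have columns gj. Then for every x, N [x]_D = x = M [x]_S, so P = N^(-1) M.
Since det N = -1, N^(-1) has integer entries; multiplying gives P = [[0, -2], [2, -1]].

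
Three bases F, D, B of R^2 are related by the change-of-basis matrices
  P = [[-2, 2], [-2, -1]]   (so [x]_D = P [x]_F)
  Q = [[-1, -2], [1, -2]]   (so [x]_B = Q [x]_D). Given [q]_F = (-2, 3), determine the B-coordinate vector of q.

(-12, 8)

Apply P to get D-coordinates (10, 1), then Q to get B-coordinates.
The result is [q]_B = (-12, 8).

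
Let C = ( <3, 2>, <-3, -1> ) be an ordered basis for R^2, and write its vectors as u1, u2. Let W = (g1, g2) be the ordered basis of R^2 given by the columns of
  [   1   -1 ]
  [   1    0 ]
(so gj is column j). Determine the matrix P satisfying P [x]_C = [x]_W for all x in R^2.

[[2, -1], [-1, 2]]

Take x = uj: its C-coordinates are the j-th standard unit vector, so P e_j — column j of P — equals [uj]_W.
u1 = 2g1 - g2, giving column 1 = <2, -1>; repeating for each j gives P = [[2, -1], [-1, 2]].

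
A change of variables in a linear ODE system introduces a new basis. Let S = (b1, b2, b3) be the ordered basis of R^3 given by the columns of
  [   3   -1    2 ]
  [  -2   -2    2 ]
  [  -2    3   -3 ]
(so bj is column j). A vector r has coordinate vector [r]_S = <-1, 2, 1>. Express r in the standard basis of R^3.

By definition r = -b1 + 2b2 + b3.
Summing componentwise gives <-3, 0, 5>.

<-3, 0, 5>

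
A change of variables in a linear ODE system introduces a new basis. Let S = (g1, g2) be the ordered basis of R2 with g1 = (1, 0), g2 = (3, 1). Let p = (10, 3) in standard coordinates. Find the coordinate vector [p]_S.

Write p = c_1 g1 + c_2 g2 and solve for the c_i.
System: c_1 + 3c_2 = 10, 0c_1 + c_2 = 3; solving gives c_1 = 1, c_2 = 3.
Check: g1 + 3g2 = (10, 3).

(1, 3)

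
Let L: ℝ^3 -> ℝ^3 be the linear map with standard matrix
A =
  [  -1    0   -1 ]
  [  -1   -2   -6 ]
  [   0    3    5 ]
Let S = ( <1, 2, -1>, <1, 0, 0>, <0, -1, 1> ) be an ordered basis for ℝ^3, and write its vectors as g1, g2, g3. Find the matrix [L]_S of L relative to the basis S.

With P the matrix whose columns are g1, ..., g3, [L]_S = P^(-1) A P.
Column by column: L(g1) = A g1 = <0, 1, 1>; its S-coordinates <2, -2, 3> give column 1.
Continuing for each basis vector yields [L]_S = [[2, -1, -2], [-2, 0, 1], [3, -1, 0]].

[[2, -1, -2], [-2, 0, 1], [3, -1, 0]]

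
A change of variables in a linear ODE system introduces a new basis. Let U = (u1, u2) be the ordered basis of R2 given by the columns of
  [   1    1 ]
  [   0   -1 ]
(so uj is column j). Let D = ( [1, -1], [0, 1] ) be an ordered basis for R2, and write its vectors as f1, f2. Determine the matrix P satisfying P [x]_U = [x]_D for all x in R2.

Column j of P is [uj]_D, since P maps U-coordinates to D-coordinates.
Expressing u1 in D: u1 = f1 + f2, so column 1 of P is [1, 1].
Doing the same for each uj gives P = [[1, 1], [1, 0]].

[[1, 1], [1, 0]]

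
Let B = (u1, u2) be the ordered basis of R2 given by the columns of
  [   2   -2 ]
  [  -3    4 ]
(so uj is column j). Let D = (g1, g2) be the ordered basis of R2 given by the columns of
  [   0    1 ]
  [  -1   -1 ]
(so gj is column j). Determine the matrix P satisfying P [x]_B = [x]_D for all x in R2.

[[1, -2], [2, -2]]

Let M have columns uj and N have columns gj. Then for every x, N [x]_D = x = M [x]_B, so P = N^(-1) M.
Since det N = 1, N^(-1) has integer entries; multiplying gives P = [[1, -2], [2, -2]].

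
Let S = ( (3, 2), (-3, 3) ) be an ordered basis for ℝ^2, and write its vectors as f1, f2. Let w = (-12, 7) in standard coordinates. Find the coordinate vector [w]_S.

We seek scalars with c_1 f1 + c_2 f2 = w; equivalently solve M c = w where the columns of M are f1, f2.
System: 3c_1 - 3c_2 = -12, 2c_1 + 3c_2 = 7; solving gives c_1 = -1, c_2 = 3.
Check: -f1 + 3f2 = (-12, 7).

(-1, 3)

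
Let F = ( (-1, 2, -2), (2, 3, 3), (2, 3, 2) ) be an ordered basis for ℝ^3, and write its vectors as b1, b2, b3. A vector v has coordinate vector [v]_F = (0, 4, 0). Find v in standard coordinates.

By definition v = 0·b1 + 4b2 + 0·b3.
Summing componentwise gives (8, 12, 12).

(8, 12, 12)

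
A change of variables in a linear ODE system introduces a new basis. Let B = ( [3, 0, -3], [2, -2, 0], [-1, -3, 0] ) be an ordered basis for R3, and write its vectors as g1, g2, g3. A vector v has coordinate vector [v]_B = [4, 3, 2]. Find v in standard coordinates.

The coordinates say v = 4g1 + 3g2 + 2g3; adding the scaled basis vectors gives [16, -12, -12].

[16, -12, -12]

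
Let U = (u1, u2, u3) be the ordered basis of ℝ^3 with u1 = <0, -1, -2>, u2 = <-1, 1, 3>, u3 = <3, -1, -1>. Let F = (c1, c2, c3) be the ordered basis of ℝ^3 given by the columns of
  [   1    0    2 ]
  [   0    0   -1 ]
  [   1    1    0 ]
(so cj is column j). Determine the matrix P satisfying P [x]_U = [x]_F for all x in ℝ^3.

[[-2, 1, 1], [0, 2, -2], [1, -1, 1]]

Take x = uj: its U-coordinates are the j-th standard unit vector, so P e_j — column j of P — equals [uj]_F.
u1 = -2c1 + 0·c2 + c3, giving column 1 = <-2, 0, 1>; repeating for each j gives P = [[-2, 1, 1], [0, 2, -2], [1, -1, 1]].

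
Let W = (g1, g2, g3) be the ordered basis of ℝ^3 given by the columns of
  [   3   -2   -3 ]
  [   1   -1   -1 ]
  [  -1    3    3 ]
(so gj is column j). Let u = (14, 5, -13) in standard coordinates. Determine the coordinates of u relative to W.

(1, -1, -3)

[u]_W is the unique c with M c = u, where M has columns g1, ..., g3.
Row-reducing the augmented matrix [M | u] gives c = (1, -1, -3).
Check: g1 - g2 - 3g3 = (14, 5, -13).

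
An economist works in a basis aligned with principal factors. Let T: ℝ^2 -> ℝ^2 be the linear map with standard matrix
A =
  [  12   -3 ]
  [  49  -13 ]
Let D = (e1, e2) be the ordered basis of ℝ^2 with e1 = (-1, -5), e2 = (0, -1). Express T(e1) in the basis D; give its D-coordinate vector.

(-3, -1)

Compute T(e1) = A e1 = (3, 16) in standard coordinates.
Then write this in D-coordinates: solve for y in y_1 e1 + y_2 e2 = (3, 16).
This gives y = (-3, -1), which is column 1 of [T]_D.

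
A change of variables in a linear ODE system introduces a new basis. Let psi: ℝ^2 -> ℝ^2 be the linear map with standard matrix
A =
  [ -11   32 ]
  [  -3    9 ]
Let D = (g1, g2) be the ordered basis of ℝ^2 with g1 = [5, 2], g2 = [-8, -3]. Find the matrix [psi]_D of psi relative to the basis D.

[[-3, 0], [-3, 1]]

The j-th column of [psi]_D is [psi(gj)]_D.
psi(g1) = A g1 = [9, 3] = -3g1 - 3g2, so column 1 is [-3, -3].
Repeating for g2 and assembling the columns gives [[-3, 0], [-3, 1]].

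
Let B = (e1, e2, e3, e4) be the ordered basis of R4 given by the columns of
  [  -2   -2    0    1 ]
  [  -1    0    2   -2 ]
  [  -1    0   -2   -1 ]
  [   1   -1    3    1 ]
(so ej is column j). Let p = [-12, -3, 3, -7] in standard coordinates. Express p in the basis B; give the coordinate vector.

We seek scalars with c_1 e1 + ... + c_4 e4 = p; equivalently solve M c = p where the columns of M are e1, ..., e4.
Row-reducing the augmented matrix [M | p] gives c = (3, 2, -2, -2).
Check: 3e1 + 2e2 - 2e3 - 2e4 = [-12, -3, 3, -7].

[3, 2, -2, -2]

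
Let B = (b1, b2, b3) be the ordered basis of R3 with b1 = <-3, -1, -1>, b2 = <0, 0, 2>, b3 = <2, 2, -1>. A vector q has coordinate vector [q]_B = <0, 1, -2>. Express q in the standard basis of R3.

<-4, -4, 4>

The coordinates say q = 0·b1 + b2 - 2b3; adding the scaled basis vectors gives <-4, -4, 4>.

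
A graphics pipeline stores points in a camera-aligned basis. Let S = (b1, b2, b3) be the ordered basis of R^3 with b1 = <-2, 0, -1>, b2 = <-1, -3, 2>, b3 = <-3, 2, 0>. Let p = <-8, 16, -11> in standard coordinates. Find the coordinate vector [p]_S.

[p]_S is the unique c with M c = p, where M has columns b1, ..., b3.
Gaussian elimination on [M | p] yields c = (3, -4, 2).
Check: 3b1 - 4b2 + 2b3 = <-8, 16, -11>.

<3, -4, 2>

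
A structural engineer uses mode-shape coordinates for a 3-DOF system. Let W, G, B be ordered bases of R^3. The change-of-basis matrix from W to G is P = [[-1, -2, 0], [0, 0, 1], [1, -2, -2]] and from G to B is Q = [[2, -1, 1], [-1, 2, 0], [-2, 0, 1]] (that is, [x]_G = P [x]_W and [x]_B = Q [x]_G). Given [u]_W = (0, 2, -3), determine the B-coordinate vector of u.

Composing the changes, [u]_B = Q P [u]_W.
Q P = [[-1, -6, -3], [1, 2, 2], [3, 2, -2]]; applying this to (0, 2, -3) gives (-3, -2, 10).

(-3, -2, 10)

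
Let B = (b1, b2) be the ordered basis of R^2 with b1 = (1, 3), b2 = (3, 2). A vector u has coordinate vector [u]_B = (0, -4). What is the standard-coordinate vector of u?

u = M [u]_B, where M has columns b1, b2.
Carrying out the matrix-vector product, u = (-12, -8).

(-12, -8)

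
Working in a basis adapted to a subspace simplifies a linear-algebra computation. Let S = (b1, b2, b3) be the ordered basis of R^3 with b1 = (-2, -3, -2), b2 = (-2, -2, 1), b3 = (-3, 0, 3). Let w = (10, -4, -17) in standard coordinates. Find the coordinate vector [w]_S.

(2, -1, -4)

Write w = c_1 b1 + ... + c_3 b3 and solve for the c_i.
Solving this 3x3 system gives c = (2, -1, -4).
Check: 2b1 - b2 - 4b3 = (10, -4, -17).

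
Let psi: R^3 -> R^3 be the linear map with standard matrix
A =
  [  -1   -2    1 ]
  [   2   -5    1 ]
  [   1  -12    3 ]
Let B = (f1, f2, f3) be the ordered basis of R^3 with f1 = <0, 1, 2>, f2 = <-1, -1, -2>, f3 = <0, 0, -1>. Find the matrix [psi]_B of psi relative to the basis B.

Let P have columns f1, ..., f3. Then [psi]_B = P^(-1) A P.
Here det P = -1, so P^(-1) is integer; computing A P first and then P^(-1)(A P) gives [[-3, 0, 0], [0, -1, 1], [0, -3, 1]].

[[-3, 0, 0], [0, -1, 1], [0, -3, 1]]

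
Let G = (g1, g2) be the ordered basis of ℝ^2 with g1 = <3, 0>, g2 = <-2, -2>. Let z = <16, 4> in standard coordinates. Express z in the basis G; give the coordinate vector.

We seek scalars with c_1 g1 + c_2 g2 = z; equivalently solve M c = z where the columns of M are g1, g2.
System: 3c_1 - 2c_2 = 16, 0c_1 - 2c_2 = 4; solving gives c_1 = 4, c_2 = -2.
Check: 4g1 - 2g2 = <16, 4>.

<4, -2>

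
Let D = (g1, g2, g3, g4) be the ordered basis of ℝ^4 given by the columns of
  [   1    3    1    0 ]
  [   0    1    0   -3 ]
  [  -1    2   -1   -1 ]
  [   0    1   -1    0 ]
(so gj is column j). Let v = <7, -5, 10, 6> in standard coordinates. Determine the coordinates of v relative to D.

Write v = c_1 g1 + ... + c_4 g4 and solve for the c_i.
Row-reducing the augmented matrix [M | v] gives c = (-3, 4, -2, 3).
Check: -3g1 + 4g2 - 2g3 + 3g4 = <7, -5, 10, 6>.

<-3, 4, -2, 3>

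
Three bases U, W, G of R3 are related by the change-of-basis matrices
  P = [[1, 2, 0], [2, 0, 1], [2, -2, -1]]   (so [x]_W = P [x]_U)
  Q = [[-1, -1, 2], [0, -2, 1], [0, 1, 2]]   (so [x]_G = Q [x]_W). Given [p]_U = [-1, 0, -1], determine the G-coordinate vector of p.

[2, 5, -5]

Apply P to get W-coordinates [-1, -3, -1], then Q to get G-coordinates.
The result is [p]_G = [2, 5, -5].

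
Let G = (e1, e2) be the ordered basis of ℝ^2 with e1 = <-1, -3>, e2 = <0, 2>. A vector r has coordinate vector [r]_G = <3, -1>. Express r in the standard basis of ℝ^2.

By definition r = 3e1 - e2.
Summing componentwise gives <-3, -11>.

<-3, -11>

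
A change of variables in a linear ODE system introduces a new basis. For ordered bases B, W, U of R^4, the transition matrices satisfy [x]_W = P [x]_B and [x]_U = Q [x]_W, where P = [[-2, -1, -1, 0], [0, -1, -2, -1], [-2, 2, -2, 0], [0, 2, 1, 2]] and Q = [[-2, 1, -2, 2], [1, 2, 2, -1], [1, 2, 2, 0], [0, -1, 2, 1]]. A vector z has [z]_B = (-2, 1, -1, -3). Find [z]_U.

Composing the changes, [z]_U = Q P [z]_B.
Q P = [[8, 1, 6, 3], [-6, -1, -10, -4], [-6, 1, -9, -2], [-4, 7, -1, 3]]; applying this to (-2, 1, -1, -3) gives (-30, 33, 28, 7).

(-30, 33, 28, 7)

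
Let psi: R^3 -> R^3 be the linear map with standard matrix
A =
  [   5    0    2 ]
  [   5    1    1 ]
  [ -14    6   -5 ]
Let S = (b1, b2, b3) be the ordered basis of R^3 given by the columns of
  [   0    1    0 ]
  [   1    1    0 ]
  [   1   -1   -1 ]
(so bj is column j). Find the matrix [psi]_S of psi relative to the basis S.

[[0, 2, 1], [2, 3, -2], [-3, 2, -2]]

The j-th column of [psi]_S is [psi(bj)]_S.
psi(b1) = A b1 = [2, 2, 1] = 0·b1 + 2b2 - 3b3, so column 1 is [0, 2, -3].
Repeating for b2, b3 and assembling the columns gives [[0, 2, 1], [2, 3, -2], [-3, 2, -2]].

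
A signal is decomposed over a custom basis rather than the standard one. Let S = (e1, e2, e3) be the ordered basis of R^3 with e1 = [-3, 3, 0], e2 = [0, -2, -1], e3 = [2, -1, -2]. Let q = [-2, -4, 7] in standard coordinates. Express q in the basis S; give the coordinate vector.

[-2, 1, -4]

We seek scalars with c_1 e1 + ... + c_3 e3 = q; equivalently solve M c = q where the columns of M are e1, ..., e3.
Row-reducing the augmented matrix [M | q] gives c = (-2, 1, -4).
Check: -2e1 + e2 - 4e3 = [-2, -4, 7].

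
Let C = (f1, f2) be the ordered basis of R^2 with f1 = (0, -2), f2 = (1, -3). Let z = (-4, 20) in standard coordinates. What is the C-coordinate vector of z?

(-4, -4)

We seek scalars with c_1 f1 + c_2 f2 = z; equivalently solve M c = z where the columns of M are f1, f2.
System: 0c_1 + c_2 = -4, -2c_1 - 3c_2 = 20; solving gives c_1 = -4, c_2 = -4.
Check: -4f1 - 4f2 = (-4, 20).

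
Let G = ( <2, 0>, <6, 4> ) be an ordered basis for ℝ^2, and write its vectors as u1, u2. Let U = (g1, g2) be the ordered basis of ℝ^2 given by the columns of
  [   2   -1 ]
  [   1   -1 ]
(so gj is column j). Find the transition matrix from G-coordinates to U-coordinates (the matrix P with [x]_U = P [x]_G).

Column j of P is [uj]_U, since P maps G-coordinates to U-coordinates.
Expressing u1 in U: u1 = 2g1 + 2g2, so column 1 of P is <2, 2>.
Doing the same for each uj gives P = [[2, 2], [2, -2]].

[[2, 2], [2, -2]]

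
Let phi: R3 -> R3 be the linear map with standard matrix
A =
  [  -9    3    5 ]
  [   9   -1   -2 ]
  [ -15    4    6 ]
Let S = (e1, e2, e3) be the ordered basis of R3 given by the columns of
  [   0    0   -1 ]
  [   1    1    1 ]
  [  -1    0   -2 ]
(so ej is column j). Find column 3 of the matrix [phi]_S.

Compute phi(e3) = A e3 = (2, -6, 7) in standard coordinates.
Then write this in S-coordinates: solve for y in y_1 e1 + ... + y_3 e3 = (2, -6, 7).
This gives y = (-3, -1, -2), which is column 3 of [phi]_S.

(-3, -1, -2)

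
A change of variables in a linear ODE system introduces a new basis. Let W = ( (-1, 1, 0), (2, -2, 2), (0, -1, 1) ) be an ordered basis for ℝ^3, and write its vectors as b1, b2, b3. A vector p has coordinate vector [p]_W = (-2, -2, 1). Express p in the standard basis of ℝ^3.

(-2, 1, -3)

By definition p = -2b1 - 2b2 + b3.
Summing componentwise gives (-2, 1, -3).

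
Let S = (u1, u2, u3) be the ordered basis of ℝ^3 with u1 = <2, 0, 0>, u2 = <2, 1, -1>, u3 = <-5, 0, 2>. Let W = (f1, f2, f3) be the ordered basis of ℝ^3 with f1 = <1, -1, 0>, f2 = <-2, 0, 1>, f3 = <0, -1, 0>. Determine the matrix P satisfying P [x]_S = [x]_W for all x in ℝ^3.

Take x = uj: its S-coordinates are the j-th standard unit vector, so P e_j — column j of P — equals [uj]_W.
u1 = 2f1 + 0·f2 - 2f3, giving column 1 = <2, 0, -2>; repeating for each j gives P = [[2, 0, -1], [0, -1, 2], [-2, -1, 1]].

[[2, 0, -1], [0, -1, 2], [-2, -1, 1]]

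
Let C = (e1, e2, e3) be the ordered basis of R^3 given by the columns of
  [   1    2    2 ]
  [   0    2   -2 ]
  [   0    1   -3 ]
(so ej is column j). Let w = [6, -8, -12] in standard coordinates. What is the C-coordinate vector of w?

Write w = c_1 e1 + ... + c_3 e3 and solve for the c_i.
Row-reducing the augmented matrix [M | w] gives c = (-2, 0, 4).
Check: -2e1 + 0·e2 + 4e3 = [6, -8, -12].

[-2, 0, 4]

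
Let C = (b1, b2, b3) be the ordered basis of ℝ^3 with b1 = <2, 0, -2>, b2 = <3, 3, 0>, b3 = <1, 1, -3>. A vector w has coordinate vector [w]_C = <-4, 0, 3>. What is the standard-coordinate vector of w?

<-5, 3, -1>

w = M [w]_C, where M has columns b1, ..., b3.
Carrying out the matrix-vector product, w = <-5, 3, -1>.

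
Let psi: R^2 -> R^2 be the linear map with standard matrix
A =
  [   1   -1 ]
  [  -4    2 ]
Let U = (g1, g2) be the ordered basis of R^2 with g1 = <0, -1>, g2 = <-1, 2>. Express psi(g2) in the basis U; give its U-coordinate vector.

Compute psi(g2) = A g2 = <-3, 8> in standard coordinates.
Then write this in U-coordinates: solve for y in y_1 g1 + y_2 g2 = <-3, 8>.
This gives y = <-2, 3>, which is column 2 of [psi]_U.

<-2, 3>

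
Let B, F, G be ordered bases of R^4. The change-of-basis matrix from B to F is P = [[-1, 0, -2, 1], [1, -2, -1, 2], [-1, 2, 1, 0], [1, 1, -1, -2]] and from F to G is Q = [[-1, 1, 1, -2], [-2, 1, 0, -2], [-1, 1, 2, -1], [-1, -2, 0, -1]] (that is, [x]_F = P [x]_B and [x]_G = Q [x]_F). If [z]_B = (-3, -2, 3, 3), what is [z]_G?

(34, 32, 22, 6)

First [z]_F = P [z]_B = (0, 4, 2, -14).
Then [z]_G = Q [z]_F = (34, 32, 22, 6).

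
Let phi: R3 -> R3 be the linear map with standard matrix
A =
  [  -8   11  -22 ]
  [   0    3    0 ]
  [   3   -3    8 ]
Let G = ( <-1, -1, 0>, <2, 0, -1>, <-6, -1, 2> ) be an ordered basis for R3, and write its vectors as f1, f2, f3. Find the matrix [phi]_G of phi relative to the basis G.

[[3, 2, 1], [0, -2, 3], [0, -2, 2]]

Let P have columns f1, ..., f3. Then [phi]_G = P^(-1) A P.
Here det P = -1, so P^(-1) is integer; computing A P first and then P^(-1)(A P) gives [[3, 2, 1], [0, -2, 3], [0, -2, 2]].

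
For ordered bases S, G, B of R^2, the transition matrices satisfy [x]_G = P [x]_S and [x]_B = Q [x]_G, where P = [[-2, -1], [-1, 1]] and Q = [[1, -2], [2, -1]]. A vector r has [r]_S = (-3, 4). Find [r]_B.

(-12, -3)

Composing the changes, [r]_B = Q P [r]_S.
Q P = [[0, -3], [-3, -3]]; applying this to (-3, 4) gives (-12, -3).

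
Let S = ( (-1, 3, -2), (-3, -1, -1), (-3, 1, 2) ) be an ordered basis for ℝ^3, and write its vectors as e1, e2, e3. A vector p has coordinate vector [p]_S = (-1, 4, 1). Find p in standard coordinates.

(-14, -6, 0)

By definition p = -e1 + 4e2 + e3.
Summing componentwise gives (-14, -6, 0).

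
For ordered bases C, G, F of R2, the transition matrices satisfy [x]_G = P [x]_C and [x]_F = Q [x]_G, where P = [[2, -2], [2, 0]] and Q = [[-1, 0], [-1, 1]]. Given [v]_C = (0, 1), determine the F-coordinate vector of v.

Composing the changes, [v]_F = Q P [v]_C.
Q P = [[-2, 2], [0, 2]]; applying this to (0, 1) gives (2, 2).

(2, 2)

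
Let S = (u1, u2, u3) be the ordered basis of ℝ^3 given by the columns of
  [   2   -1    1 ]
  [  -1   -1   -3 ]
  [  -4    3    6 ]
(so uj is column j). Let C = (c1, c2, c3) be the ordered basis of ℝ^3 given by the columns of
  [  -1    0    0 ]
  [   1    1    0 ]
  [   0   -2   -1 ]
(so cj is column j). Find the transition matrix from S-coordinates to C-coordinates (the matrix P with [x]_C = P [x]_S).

Take x = uj: its S-coordinates are the j-th standard unit vector, so P e_j — column j of P — equals [uj]_C.
u1 = -2c1 + c2 + 2c3, giving column 1 = (-2, 1, 2); repeating for each j gives P = [[-2, 1, -1], [1, -2, -2], [2, 1, -2]].

[[-2, 1, -1], [1, -2, -2], [2, 1, -2]]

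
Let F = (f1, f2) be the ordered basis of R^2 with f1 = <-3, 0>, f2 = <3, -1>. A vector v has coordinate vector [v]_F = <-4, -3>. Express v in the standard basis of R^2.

The coordinates say v = -4f1 - 3f2; adding the scaled basis vectors gives <3, 3>.

<3, 3>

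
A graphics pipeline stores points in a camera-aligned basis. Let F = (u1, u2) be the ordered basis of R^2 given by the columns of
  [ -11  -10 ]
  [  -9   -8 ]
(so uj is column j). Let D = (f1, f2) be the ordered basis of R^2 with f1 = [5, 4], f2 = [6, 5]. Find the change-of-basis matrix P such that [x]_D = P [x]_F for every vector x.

Column j of P is [uj]_D, since P maps F-coordinates to D-coordinates.
Expressing u1 in D: u1 = -f1 - f2, so column 1 of P is [-1, -1].
Doing the same for each uj gives P = [[-1, -2], [-1, 0]].

[[-1, -2], [-1, 0]]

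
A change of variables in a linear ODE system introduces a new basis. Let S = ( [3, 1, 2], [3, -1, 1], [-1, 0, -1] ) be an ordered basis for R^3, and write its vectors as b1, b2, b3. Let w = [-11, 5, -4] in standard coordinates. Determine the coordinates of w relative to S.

[1, -4, 2]

Write w = c_1 b1 + ... + c_3 b3 and solve for the c_i.
Gaussian elimination on [M | w] yields c = (1, -4, 2).
Check: b1 - 4b2 + 2b3 = [-11, 5, -4].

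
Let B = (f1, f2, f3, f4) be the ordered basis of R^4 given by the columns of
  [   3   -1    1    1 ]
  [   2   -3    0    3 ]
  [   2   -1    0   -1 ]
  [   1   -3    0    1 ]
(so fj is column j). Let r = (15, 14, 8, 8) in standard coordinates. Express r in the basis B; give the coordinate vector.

(4, -1, 1, 1)

[r]_B is the unique c with M c = r, where M has columns f1, ..., f4.
Row-reducing the augmented matrix [M | r] gives c = (4, -1, 1, 1).
Check: 4f1 - f2 + f3 + f4 = (15, 14, 8, 8).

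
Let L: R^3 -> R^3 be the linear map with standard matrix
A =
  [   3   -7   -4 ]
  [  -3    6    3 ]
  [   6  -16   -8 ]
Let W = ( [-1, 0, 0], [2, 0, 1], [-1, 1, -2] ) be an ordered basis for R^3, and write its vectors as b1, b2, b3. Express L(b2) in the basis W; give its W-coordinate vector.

[-3, -2, -3]

Column 2 of [L]_W is the W-coordinate vector of L(b2).
In standard coordinates L(b2) = A b2 = [2, -3, 4].
Converting to W: [2, -3, 4] = -3b1 - 2b2 - 3b3, so the coordinate vector is [-3, -2, -3].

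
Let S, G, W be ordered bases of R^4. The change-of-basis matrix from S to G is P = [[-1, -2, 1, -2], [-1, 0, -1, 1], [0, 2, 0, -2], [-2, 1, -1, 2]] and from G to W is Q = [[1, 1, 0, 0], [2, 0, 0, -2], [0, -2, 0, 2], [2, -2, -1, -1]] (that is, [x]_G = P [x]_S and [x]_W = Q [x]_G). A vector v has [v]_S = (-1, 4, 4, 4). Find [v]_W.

Apply P to get G-coordinates (-11, 1, 0, 10), then Q to get W-coordinates.
The result is [v]_W = (-10, -42, 18, -34).

(-10, -42, 18, -34)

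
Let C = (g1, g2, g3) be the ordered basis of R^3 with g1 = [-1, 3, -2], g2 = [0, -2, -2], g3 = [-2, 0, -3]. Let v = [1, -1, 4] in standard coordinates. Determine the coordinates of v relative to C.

We seek scalars with c_1 g1 + ... + c_3 g3 = v; equivalently solve M c = v where the columns of M are g1, ..., g3.
Gaussian elimination on [M | v] yields c = (-1, -1, 0).
Check: -g1 - g2 + 0·g3 = [1, -1, 4].

[-1, -1, 0]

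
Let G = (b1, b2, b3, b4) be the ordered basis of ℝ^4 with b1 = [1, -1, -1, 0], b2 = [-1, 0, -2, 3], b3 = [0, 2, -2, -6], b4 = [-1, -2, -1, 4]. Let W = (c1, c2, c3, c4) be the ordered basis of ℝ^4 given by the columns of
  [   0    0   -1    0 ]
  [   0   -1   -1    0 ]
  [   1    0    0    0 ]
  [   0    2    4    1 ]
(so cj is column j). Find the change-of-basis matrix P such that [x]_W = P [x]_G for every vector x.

Let M have columns bj and N have columns cj. Then for every x, N [x]_W = x = M [x]_G, so P = N^(-1) M.
Since det N = -1, N^(-1) has integer entries; multiplying gives P = [[-1, -2, -2, -1], [2, -1, -2, 1], [-1, 1, 0, 1], [0, 1, -2, -2]].

[[-1, -2, -2, -1], [2, -1, -2, 1], [-1, 1, 0, 1], [0, 1, -2, -2]]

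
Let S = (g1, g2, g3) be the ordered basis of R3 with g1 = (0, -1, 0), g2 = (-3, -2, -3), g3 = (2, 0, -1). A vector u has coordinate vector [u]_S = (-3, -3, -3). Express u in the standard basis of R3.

The coordinates say u = -3g1 - 3g2 - 3g3; adding the scaled basis vectors gives (3, 9, 12).

(3, 9, 12)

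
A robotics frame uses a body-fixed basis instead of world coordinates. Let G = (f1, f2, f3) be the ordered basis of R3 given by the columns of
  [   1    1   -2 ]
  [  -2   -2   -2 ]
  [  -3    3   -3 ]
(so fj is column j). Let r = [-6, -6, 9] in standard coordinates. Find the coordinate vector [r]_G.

Write r = c_1 f1 + ... + c_3 f3 and solve for the c_i.
Solving this 3x3 system gives c = (-3, 3, 3).
Check: -3f1 + 3f2 + 3f3 = [-6, -6, 9].

[-3, 3, 3]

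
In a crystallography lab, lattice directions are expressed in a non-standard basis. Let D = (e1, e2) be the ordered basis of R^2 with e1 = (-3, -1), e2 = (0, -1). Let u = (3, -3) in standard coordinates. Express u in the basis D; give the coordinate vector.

[u]_D is the unique c with M c = u, where M has columns e1, e2.
System: -3c_1 + 0c_2 = 3, -c_1 - c_2 = -3; solving gives c_1 = -1, c_2 = 4.
Check: -e1 + 4e2 = (3, -3).

(-1, 4)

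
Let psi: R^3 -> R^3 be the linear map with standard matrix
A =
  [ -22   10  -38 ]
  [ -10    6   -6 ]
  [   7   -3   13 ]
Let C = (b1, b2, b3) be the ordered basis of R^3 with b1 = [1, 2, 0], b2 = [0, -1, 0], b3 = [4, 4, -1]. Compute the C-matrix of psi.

[[2, 2, 2], [-2, -2, 2], [-1, -3, -3]]

Let P have columns b1, ..., b3. Then [psi]_C = P^(-1) A P.
Here det P = 1, so P^(-1) is integer; computing A P first and then P^(-1)(A P) gives [[2, 2, 2], [-2, -2, 2], [-1, -3, -3]].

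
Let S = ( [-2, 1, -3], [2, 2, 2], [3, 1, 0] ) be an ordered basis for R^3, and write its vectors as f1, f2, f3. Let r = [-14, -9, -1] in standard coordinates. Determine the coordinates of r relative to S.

[-1, -2, -4]

We seek scalars with c_1 f1 + ... + c_3 f3 = r; equivalently solve M c = r where the columns of M are f1, ..., f3.
Gaussian elimination on [M | r] yields c = (-1, -2, -4).
Check: -f1 - 2f2 - 4f3 = [-14, -9, -1].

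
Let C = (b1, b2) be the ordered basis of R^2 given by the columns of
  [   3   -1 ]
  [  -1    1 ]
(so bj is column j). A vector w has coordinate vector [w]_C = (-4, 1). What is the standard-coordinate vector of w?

By definition w = -4b1 + b2.
Summing componentwise gives (-13, 5).

(-13, 5)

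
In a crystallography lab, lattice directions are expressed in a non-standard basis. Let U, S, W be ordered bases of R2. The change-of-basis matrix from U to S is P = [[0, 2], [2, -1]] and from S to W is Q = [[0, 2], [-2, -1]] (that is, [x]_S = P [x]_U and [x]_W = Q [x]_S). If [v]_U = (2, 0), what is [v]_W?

(8, -4)

Apply P to get S-coordinates (0, 4), then Q to get W-coordinates.
The result is [v]_W = (8, -4).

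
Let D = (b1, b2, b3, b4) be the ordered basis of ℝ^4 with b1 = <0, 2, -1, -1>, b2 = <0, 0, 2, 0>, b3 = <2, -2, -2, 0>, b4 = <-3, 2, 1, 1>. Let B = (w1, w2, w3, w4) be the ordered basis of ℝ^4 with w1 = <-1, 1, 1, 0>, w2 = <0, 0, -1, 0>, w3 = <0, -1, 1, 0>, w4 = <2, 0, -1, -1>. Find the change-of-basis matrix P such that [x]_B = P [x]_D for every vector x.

[[2, 0, -2, 1], [2, -2, 0, 0], [0, 0, 0, -1], [1, 0, 0, -1]]

Take x = bj: its D-coordinates are the j-th standard unit vector, so P e_j — column j of P — equals [bj]_B.
b1 = 2w1 + 2w2 + 0·w3 + w4, giving column 1 = <2, 2, 0, 1>; repeating for each j gives P = [[2, 0, -2, 1], [2, -2, 0, 0], [0, 0, 0, -1], [1, 0, 0, -1]].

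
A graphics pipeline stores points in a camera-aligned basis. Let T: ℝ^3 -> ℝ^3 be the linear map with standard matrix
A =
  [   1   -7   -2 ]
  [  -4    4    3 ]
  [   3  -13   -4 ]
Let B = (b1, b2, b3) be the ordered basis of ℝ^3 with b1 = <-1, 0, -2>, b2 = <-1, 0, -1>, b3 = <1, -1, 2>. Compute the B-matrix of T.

With P the matrix whose columns are b1, ..., b3, [T]_B = P^(-1) A P.
Column by column: T(b1) = A b1 = <3, -2, 5>; its B-coordinates <0, -1, 2> give column 1.
Continuing for each basis vector yields [T]_B = [[0, -1, -2], [-1, -1, 0], [2, -1, 2]].

[[0, -1, -2], [-1, -1, 0], [2, -1, 2]]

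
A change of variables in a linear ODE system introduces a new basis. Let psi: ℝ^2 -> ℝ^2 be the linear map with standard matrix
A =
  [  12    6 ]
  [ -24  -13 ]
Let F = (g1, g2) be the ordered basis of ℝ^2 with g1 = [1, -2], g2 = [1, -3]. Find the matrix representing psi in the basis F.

Let P have columns g1, g2. Then [psi]_F = P^(-1) A P.
Here det P = -1, so P^(-1) is integer; computing A P first and then P^(-1)(A P) gives [[2, -3], [-2, -3]].

[[2, -3], [-2, -3]]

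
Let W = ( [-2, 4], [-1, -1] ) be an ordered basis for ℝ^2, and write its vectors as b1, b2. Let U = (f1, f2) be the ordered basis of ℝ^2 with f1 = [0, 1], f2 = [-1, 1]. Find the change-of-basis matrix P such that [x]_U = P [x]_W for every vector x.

[[2, -2], [2, 1]]

Take x = bj: its W-coordinates are the j-th standard unit vector, so P e_j — column j of P — equals [bj]_U.
b1 = 2f1 + 2f2, giving column 1 = [2, 2]; repeating for each j gives P = [[2, -2], [2, 1]].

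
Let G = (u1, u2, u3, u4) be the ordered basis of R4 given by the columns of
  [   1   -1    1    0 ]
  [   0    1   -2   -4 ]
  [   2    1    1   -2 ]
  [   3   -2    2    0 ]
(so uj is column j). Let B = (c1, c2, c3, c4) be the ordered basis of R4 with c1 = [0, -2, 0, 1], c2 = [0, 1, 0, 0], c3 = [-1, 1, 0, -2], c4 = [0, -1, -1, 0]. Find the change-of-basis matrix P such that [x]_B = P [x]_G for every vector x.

[[1, 0, 0, 0], [1, -1, -2, -2], [-1, 1, -1, 0], [-2, -1, -1, 2]]

Column j of P is [uj]_B, since P maps G-coordinates to B-coordinates.
Expressing u1 in B: u1 = c1 + c2 - c3 - 2c4, so column 1 of P is [1, 1, -1, -2].
Doing the same for each uj gives P = [[1, 0, 0, 0], [1, -1, -2, -2], [-1, 1, -1, 0], [-2, -1, -1, 2]].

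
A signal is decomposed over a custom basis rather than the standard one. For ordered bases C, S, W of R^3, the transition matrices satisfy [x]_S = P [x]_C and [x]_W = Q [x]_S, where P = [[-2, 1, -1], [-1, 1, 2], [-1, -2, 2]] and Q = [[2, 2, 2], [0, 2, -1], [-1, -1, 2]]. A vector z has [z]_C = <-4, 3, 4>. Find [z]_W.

Composing the changes, [z]_W = Q P [z]_C.
Q P = [[-8, 0, 6], [-1, 4, 2], [1, -6, 3]]; applying this to <-4, 3, 4> gives <56, 24, -10>.

<56, 24, -10>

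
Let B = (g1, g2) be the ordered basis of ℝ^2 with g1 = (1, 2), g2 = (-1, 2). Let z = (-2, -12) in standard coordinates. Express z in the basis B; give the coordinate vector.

We seek scalars with c_1 g1 + c_2 g2 = z; equivalently solve M c = z where the columns of M are g1, g2.
System: c_1 - c_2 = -2, 2c_1 + 2c_2 = -12; solving gives c_1 = -4, c_2 = -2.
Check: -4g1 - 2g2 = (-2, -12).

(-4, -2)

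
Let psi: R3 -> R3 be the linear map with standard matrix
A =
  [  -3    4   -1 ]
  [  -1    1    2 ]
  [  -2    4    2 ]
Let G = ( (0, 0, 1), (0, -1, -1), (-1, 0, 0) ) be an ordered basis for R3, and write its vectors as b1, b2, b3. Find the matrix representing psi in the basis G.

[[0, -3, 1], [-2, 3, -1], [1, 3, -3]]

Let P have columns b1, ..., b3. Then [psi]_G = P^(-1) A P.
Here det P = -1, so P^(-1) is integer; computing A P first and then P^(-1)(A P) gives [[0, -3, 1], [-2, 3, -1], [1, 3, -3]].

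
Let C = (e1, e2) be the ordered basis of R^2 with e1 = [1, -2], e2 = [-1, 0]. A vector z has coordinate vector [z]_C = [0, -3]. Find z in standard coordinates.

The coordinates say z = 0·e1 - 3e2; adding the scaled basis vectors gives [3, 0].

[3, 0]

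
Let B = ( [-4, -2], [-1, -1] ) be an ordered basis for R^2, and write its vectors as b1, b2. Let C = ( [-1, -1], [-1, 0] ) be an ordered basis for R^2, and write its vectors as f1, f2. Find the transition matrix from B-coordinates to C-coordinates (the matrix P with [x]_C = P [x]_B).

[[2, 1], [2, 0]]

Take x = bj: its B-coordinates are the j-th standard unit vector, so P e_j — column j of P — equals [bj]_C.
b1 = 2f1 + 2f2, giving column 1 = [2, 2]; repeating for each j gives P = [[2, 1], [2, 0]].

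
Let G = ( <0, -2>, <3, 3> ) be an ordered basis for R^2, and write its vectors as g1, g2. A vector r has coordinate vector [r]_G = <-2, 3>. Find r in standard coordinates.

<9, 13>

r = M [r]_G, where M has columns g1, g2.
Carrying out the matrix-vector product, r = <9, 13>.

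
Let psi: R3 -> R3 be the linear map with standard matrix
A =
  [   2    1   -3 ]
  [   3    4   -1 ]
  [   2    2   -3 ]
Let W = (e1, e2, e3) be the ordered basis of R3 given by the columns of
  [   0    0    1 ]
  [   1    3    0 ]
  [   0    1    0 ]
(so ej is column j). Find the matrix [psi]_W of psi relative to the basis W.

[[-2, 2, -3], [2, 3, 2], [1, 0, 2]]

Let P have columns e1, ..., e3. Then [psi]_W = P^(-1) A P.
Here det P = 1, so P^(-1) is integer; computing A P first and then P^(-1)(A P) gives [[-2, 2, -3], [2, 3, 2], [1, 0, 2]].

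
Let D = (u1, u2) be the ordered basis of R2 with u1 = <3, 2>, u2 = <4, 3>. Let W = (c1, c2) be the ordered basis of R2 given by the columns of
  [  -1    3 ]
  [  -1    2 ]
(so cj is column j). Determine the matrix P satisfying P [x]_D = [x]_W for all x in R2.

[[0, -1], [1, 1]]

Take x = uj: its D-coordinates are the j-th standard unit vector, so P e_j — column j of P — equals [uj]_W.
u1 = 0·c1 + c2, giving column 1 = <0, 1>; repeating for each j gives P = [[0, -1], [1, 1]].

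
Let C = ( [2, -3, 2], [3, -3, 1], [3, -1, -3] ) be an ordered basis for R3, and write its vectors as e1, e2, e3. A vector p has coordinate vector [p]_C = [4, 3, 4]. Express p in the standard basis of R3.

The coordinates say p = 4e1 + 3e2 + 4e3; adding the scaled basis vectors gives [29, -25, -1].

[29, -25, -1]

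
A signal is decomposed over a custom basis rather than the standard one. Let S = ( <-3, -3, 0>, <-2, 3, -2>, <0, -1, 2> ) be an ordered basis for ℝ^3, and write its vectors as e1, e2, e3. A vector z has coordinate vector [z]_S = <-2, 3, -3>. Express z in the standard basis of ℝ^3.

<0, 18, -12>

z = M [z]_S, where M has columns e1, ..., e3.
Carrying out the matrix-vector product, z = <0, 18, -12>.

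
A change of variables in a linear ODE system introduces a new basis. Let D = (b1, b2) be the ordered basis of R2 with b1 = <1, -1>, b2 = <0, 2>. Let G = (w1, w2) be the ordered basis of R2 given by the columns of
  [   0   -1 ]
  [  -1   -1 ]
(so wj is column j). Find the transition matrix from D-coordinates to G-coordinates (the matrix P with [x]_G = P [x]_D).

Column j of P is [bj]_G, since P maps D-coordinates to G-coordinates.
Expressing b1 in G: b1 = 2w1 - w2, so column 1 of P is <2, -1>.
Doing the same for each bj gives P = [[2, -2], [-1, 0]].

[[2, -2], [-1, 0]]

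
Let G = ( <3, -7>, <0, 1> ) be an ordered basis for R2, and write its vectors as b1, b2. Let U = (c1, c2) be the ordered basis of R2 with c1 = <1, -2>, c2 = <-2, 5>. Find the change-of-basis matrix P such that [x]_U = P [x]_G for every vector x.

[[1, 2], [-1, 1]]

Let M have columns bj and N have columns cj. Then for every x, N [x]_U = x = M [x]_G, so P = N^(-1) M.
Since det N = 1, N^(-1) has integer entries; multiplying gives P = [[1, 2], [-1, 1]].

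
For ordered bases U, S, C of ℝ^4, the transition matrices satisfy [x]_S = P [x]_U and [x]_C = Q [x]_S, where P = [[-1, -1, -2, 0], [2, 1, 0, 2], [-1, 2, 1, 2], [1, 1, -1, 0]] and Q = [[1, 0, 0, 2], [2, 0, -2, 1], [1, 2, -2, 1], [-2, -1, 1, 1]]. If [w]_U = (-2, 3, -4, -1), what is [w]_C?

(17, 15, 2, -4)

Composing the changes, [w]_C = Q P [w]_U.
Q P = [[1, 1, -4, 0], [1, -5, -7, -4], [6, -2, -5, 0], [0, 4, 4, 0]]; applying this to (-2, 3, -4, -1) gives (17, 15, 2, -4).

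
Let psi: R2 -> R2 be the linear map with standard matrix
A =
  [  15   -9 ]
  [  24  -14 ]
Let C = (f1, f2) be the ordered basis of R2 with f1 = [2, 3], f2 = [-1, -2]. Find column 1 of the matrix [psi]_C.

Compute psi(f1) = A f1 = [3, 6] in standard coordinates.
Then write this in C-coordinates: solve for y in y_1 f1 + y_2 f2 = [3, 6].
This gives y = [0, -3], which is column 1 of [psi]_C.

[0, -3]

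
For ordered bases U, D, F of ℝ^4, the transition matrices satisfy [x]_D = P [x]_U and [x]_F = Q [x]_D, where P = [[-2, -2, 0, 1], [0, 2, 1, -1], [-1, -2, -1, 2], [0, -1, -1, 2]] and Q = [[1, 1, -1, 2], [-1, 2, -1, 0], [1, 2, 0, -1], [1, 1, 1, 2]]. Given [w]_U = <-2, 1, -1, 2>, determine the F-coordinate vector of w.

First [w]_D = P [w]_U = <4, -1, 5, 4>.
Then [w]_F = Q [w]_D = <6, -11, -2, 16>.

<6, -11, -2, 16>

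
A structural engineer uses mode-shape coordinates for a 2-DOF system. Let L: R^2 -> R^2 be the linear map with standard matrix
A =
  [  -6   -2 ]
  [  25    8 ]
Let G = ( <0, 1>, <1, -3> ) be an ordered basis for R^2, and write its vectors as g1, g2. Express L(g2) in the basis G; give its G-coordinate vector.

Column 2 of [L]_G is the G-coordinate vector of L(g2).
In standard coordinates L(g2) = A g2 = <0, 1>.
Converting to G: <0, 1> = g1 + 0·g2, so the coordinate vector is <1, 0>.

<1, 0>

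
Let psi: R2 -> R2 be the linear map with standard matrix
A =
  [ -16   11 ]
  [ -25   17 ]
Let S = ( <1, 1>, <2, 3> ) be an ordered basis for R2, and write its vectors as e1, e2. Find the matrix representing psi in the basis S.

Let P have columns e1, e2. Then [psi]_S = P^(-1) A P.
Here det P = 1, so P^(-1) is integer; computing A P first and then P^(-1)(A P) gives [[1, 1], [-3, 0]].

[[1, 1], [-3, 0]]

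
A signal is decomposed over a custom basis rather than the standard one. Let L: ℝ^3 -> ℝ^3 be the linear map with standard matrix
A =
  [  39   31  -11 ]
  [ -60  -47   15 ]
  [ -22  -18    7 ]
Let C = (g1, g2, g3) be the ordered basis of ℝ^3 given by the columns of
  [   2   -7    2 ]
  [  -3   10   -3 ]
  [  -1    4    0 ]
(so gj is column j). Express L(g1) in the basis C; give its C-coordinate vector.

Compute L(g1) = A g1 = <-4, 6, 3> in standard coordinates.
Then write this in C-coordinates: solve for y in y_1 g1 + ... + y_3 g3 = <-4, 6, 3>.
This gives y = <-3, 0, 1>, which is column 1 of [L]_C.

<-3, 0, 1>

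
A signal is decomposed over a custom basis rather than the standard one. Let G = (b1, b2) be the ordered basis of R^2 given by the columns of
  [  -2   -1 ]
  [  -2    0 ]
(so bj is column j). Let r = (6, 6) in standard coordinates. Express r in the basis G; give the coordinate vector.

Write r = c_1 b1 + c_2 b2 and solve for the c_i.
System: -2c_1 - c_2 = 6, -2c_1 + 0c_2 = 6; solving gives c_1 = -3, c_2 = 0.
Check: -3b1 + 0·b2 = (6, 6).

(-3, 0)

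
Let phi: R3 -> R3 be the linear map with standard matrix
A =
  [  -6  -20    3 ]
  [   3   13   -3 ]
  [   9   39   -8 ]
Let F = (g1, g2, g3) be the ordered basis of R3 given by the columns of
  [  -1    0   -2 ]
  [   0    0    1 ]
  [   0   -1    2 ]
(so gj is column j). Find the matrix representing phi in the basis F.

Let P have columns g1, ..., g3. Then [phi]_F = P^(-1) A P.
Here det P = -1, so P^(-1) is integer; computing A P first and then P^(-1)(A P) gives [[0, -3, 0], [3, -2, -3], [-3, 3, 1]].

[[0, -3, 0], [3, -2, -3], [-3, 3, 1]]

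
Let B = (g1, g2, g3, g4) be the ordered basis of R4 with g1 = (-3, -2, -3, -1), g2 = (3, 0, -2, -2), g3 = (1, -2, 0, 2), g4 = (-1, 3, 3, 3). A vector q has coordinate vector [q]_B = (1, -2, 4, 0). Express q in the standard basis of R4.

(-5, -10, 1, 11)

The coordinates say q = g1 - 2g2 + 4g3 + 0·g4; adding the scaled basis vectors gives (-5, -10, 1, 11).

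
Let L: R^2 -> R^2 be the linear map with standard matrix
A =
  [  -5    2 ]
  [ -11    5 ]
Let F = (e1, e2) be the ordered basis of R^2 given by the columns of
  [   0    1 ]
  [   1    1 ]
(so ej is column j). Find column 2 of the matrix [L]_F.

(-3, -3)

Compute L(e2) = A e2 = (-3, -6) in standard coordinates.
Then write this in F-coordinates: solve for y in y_1 e1 + y_2 e2 = (-3, -6).
This gives y = (-3, -3), which is column 2 of [L]_F.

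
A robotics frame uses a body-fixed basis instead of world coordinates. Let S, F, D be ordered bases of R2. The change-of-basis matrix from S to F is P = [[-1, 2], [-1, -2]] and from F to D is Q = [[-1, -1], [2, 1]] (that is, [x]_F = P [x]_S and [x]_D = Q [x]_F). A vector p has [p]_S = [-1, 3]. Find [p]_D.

[-2, 9]

Composing the changes, [p]_D = Q P [p]_S.
Q P = [[2, 0], [-3, 2]]; applying this to [-1, 3] gives [-2, 9].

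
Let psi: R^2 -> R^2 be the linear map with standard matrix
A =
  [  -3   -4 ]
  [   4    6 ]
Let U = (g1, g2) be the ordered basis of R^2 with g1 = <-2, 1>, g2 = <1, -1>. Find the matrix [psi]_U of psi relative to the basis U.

[[0, 1], [2, 3]]

With P the matrix whose columns are g1, g2, [psi]_U = P^(-1) A P.
Column by column: psi(g1) = A g1 = <2, -2>; its U-coordinates <0, 2> give column 1.
Continuing for each basis vector yields [psi]_U = [[0, 1], [2, 3]].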